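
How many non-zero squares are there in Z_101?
For prime 101, there are (p-1)/2 = (101-1)/2 = 50 quadratic residues (excluding 0).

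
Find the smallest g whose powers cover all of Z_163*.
g = 2. For each prime q|162: 2^{81}≡162, 2^{54}≡104, none ≡ 1, so ord_163(2) = 162 and 2 is a primitive root.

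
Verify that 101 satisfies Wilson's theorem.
(100)! mod 101 = 100. Since this equals -1 (mod 101), Wilson confirms 101 is prime.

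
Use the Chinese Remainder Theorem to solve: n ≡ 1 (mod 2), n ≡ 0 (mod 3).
M = 2 × 3 = 6. M₁ = 3, y₁ ≡ 1 (mod 2). M₂ = 2, y₂ ≡ 2 (mod 3). n = 1×3×1 + 0×2×2 ≡ 3 (mod 6)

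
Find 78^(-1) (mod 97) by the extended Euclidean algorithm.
Extended GCD: 78(-46) + 97(37) = 1. So 78^(-1) ≡ -46 ≡ 51 (mod 97). Verify: 78 × 51 = 3978 ≡ 1 (mod 97)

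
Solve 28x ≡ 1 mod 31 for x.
Since 31 is prime, by Fermat 28^(-1) ≡ 28^{29} ≡ 10 mod 31. Verify: 28 × 10 = 280 ≡ 1 mod 31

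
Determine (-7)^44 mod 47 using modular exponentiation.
By repeated squaring mod 47: (-7)^{1}≡40, (-7)^{2}≡2, (-7)^{4}≡4, (-7)^{8}≡16, (-7)^{16}≡21, (-7)^{32}≡18. Then (-7)^{44} = (-7)^{32+8+4} ≡ 18 × 16 × 4 ≡ 24 mod 47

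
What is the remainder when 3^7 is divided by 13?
By repeated squaring mod 13: 3^{1}≡3, 3^{2}≡9, 3^{4}≡3. Then 3^{7} = 3^{4+2+1} ≡ 3 × 9 × 3 ≡ 3 mod 13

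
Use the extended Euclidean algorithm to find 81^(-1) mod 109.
Extended GCD: 81(35) + 109(-26) = 1. So 81^(-1) ≡ 35 (mod 109). Verify: 81 × 35 = 2835 ≡ 1 (mod 109)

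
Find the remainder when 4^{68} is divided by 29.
By Fermat: 4^{28} ≡ 1 mod 29. 68 = 2×28 + 12. So 4^{68} ≡ 4^{12} ≡ 20 mod 29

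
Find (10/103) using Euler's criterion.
(10/103) = 10^{51} mod 103 = -1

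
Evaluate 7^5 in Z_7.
By repeated squaring (mod 7): 7^{1}≡0, 7^{2}≡0, 7^{4}≡0. Then 7^{5} = 7^{4+1} ≡ 0 × 0 ≡ 0 (mod 7)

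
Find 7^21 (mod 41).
By repeated squaring (mod 41): 7^{1}≡7, 7^{2}≡8, 7^{4}≡23, 7^{8}≡37, 7^{16}≡16. Then 7^{21} = 7^{16+4+1} ≡ 16 × 23 × 7 ≡ 34 (mod 41)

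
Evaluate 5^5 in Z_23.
By repeated squaring (mod 23): 5^{1}≡5, 5^{2}≡2, 5^{4}≡4. Then 5^{5} = 5^{4+1} ≡ 4 × 5 ≡ 20 (mod 23)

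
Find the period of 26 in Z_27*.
Powers of 26 mod 27: 26^1≡26, 26^2≡1. ord_27(26) = 2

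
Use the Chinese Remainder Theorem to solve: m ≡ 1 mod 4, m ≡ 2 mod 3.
M = 4 × 3 = 12. M₁ = 3, y₁ ≡ 3 mod 4. M₂ = 4, y₂ ≡ 1 mod 3. m = 1×3×3 + 2×4×1 ≡ 5 mod 12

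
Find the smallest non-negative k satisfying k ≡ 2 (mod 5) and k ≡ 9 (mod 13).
M = 5 × 13 = 65. M₁ = 13, y₁ ≡ 2 (mod 5). M₂ = 5, y₂ ≡ 8 (mod 13). k = 2×13×2 + 9×5×8 ≡ 22 (mod 65)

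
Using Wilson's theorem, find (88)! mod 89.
By Wilson's theorem, (88)! ≡ -1 ≡ 88 mod 89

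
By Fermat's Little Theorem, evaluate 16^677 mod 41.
By Fermat: 16^{40} ≡ 1 mod 41. 677 ≡ 37 mod 40. So 16^{677} ≡ 16^{37} ≡ 10 mod 41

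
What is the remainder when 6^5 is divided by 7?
By repeated squaring (mod 7): 6^{1}≡6, 6^{2}≡1, 6^{4}≡1. Then 6^{5} = 6^{4+1} ≡ 1 × 6 ≡ 6 (mod 7)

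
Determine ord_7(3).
Powers of 3 mod 7: 3^1≡3, 3^2≡2, 3^3≡6, 3^4≡4, 3^5≡5, 3^6≡1. ord_7(3) = 6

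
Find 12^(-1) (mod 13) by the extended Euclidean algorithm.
Extended GCD: 12(-1) + 13(1) = 1. So 12^(-1) ≡ -1 ≡ 12 (mod 13). Verify: 12 × 12 = 144 ≡ 1 (mod 13)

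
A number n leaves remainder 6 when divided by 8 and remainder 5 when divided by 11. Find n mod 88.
M = 8 × 11 = 88. M₁ = 11, y₁ ≡ 3 mod 8. M₂ = 8, y₂ ≡ 7 mod 11. n = 6×11×3 + 5×8×7 ≡ 38 mod 88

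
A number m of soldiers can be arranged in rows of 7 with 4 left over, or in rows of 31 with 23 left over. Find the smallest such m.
M = 7 × 31 = 217. M₁ = 31, y₁ ≡ 5 (mod 7). M₂ = 7, y₂ ≡ 9 (mod 31). m = 4×31×5 + 23×7×9 ≡ 116 (mod 217)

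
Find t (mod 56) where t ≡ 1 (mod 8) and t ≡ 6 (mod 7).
M = 8 × 7 = 56. M₁ = 7, y₁ ≡ 7 (mod 8). M₂ = 8, y₂ ≡ 1 (mod 7). t = 1×7×7 + 6×8×1 ≡ 41 (mod 56)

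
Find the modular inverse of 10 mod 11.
Since 11 is prime, by Fermat 10^(-1) ≡ 10^{9} ≡ 10 mod 11. Verify: 10 × 10 = 100 ≡ 1 mod 11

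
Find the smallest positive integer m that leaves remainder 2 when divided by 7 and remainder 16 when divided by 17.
M = 7 × 17 = 119. M₁ = 17, y₁ ≡ 5 (mod 7). M₂ = 7, y₂ ≡ 5 (mod 17). m = 2×17×5 + 16×7×5 ≡ 16 (mod 119)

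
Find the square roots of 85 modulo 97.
The square roots of 85 mod 97 are 52 and 45. Verify: 52² = 2704 ≡ 85 mod 97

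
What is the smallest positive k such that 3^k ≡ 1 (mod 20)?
Powers of 3 mod 20: 3^1≡3, 3^2≡9, 3^3≡7, 3^4≡1. ord_20(3) = 4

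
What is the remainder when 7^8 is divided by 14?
By repeated squaring (mod 14): 7^{1}≡7, 7^{2}≡7, 7^{4}≡7, 7^{8}≡7. So 7^{8} ≡ 7 (mod 14)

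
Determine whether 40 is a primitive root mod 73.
ord_73(40) divides 72. For each prime q|72: 40^{36}≡72, 40^{24}≡8, none ≡ 1. So 40 has order 72 and is a primitive root mod 73.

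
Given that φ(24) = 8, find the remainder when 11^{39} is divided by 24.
By Euler: 11^{8} ≡ 1 mod 24 since gcd(11, 24) = 1. 39 = 4×8 + 7. So 11^{39} ≡ 11^{7} ≡ 11 mod 24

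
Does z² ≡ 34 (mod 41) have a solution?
By Euler's criterion: 34^{20} ≡ 40 (mod 41). Since this equals -1 (≡ 40), 34 is not a QR.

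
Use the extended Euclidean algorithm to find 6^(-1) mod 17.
Extended GCD: 6(3) + 17(-1) = 1. So 6^(-1) ≡ 3 mod 17. Verify: 6 × 3 = 18 ≡ 1 mod 17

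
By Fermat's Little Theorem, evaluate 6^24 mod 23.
By Fermat: 6^{22} ≡ 1 mod 23. So 6^{24} = 6^{22} · 6^{2} ≡ 6^{2} ≡ 13 mod 23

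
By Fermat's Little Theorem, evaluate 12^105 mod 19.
By Fermat: 12^{18} ≡ 1 (mod 19). 105 = 5×18 + 15. So 12^{105} ≡ 12^{15} ≡ 18 (mod 19)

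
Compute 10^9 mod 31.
By repeated squaring (mod 31): 10^{1}≡10, 10^{2}≡7, 10^{4}≡18, 10^{8}≡14. Then 10^{9} = 10^{8+1} ≡ 14 × 10 ≡ 16 (mod 31)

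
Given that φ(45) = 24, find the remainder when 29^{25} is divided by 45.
By Euler: 29^{24} ≡ 1 (mod 45) since gcd(29, 45) = 1. 25 = 1×24 + 1. So 29^{25} ≡ 29^{1} ≡ 29 (mod 45)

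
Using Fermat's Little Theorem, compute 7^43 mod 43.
By Fermat: 7^{42} ≡ 1 (mod 43). So 7^{43} = 7^{42} · 7^{1} ≡ 7^{1} ≡ 7 (mod 43)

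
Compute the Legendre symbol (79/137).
(79/137) = 79^{68} mod 137 = -1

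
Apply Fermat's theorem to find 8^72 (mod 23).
By Fermat: 8^{22} ≡ 1 (mod 23). 72 = 3×22 + 6. So 8^{72} ≡ 8^{6} ≡ 13 (mod 23)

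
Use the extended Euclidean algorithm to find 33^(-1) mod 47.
Extended GCD: 33(10) + 47(-7) = 1. So 33^(-1) ≡ 10 (mod 47). Verify: 33 × 10 = 330 ≡ 1 (mod 47)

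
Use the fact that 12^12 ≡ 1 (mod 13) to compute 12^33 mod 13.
By Fermat: 12^{12} ≡ 1 (mod 13). 33 = 2×12 + 9. So 12^{33} ≡ 12^{9} ≡ 12 (mod 13)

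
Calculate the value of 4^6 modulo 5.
Using Fermat: 4^{4} ≡ 1 mod 5. 6 ≡ 2 mod 4. So 4^{6} ≡ 4^{2} ≡ 1 mod 5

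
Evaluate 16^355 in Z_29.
Using Fermat: 16^{28} ≡ 1 (mod 29). 355 ≡ 19 (mod 28). So 16^{355} ≡ 16^{19} ≡ 23 (mod 29)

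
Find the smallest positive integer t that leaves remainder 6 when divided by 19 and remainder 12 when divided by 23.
M = 19 × 23 = 437. M₁ = 23, y₁ ≡ 5 mod 19. M₂ = 19, y₂ ≡ 17 mod 23. t = 6×23×5 + 12×19×17 ≡ 196 mod 437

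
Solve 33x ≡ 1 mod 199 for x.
Since 199 is prime, by Fermat 33^(-1) ≡ 33^{197} ≡ 193 mod 199. Verify: 33 × 193 = 6369 ≡ 1 mod 199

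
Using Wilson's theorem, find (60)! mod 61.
By Wilson's theorem, (60)! ≡ -1 ≡ 60 (mod 61)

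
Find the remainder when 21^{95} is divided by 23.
By Fermat: 21^{22} ≡ 1 (mod 23). 95 = 4×22 + 7. So 21^{95} ≡ 21^{7} ≡ 10 (mod 23)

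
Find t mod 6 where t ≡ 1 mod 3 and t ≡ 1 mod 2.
M = 3 × 2 = 6. M₁ = 2, y₁ ≡ 2 mod 3. M₂ = 3, y₂ ≡ 1 mod 2. t = 1×2×2 + 1×3×1 ≡ 1 mod 6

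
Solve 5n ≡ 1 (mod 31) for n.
Since 31 is prime, by Fermat 5^(-1) ≡ 5^{29} ≡ 25 (mod 31). Verify: 5 × 25 = 125 ≡ 1 (mod 31)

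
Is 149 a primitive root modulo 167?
ord_167(149) divides 166. For each prime q|166: 149^{83}≡166, 149^{2}≡157, none ≡ 1. So 149 has order 166 and is a primitive root mod 167.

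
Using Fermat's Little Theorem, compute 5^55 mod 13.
By Fermat: 5^{12} ≡ 1 mod 13. 55 = 4×12 + 7. So 5^{55} ≡ 5^{7} ≡ 8 mod 13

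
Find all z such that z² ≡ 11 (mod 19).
The square roots of 11 mod 19 are 7 and 12. Verify: 7² = 49 ≡ 11 (mod 19)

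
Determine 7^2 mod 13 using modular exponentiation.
7^{2} = 49 ≡ 10 (mod 13)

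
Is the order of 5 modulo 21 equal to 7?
Powers of 5 mod 21: 5^1≡5, 5^2≡4, 5^3≡20, 5^4≡16, 5^5≡17, 5^6≡1. Already 5^6≡1, so the order is 6 < 7. No, the actual order is 6.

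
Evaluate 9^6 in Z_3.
By repeated squaring mod 3: 9^{1}≡0, 9^{2}≡0, 9^{4}≡0. Then 9^{6} = 9^{4+2} ≡ 0 × 0 ≡ 0 mod 3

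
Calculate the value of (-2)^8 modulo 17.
By repeated squaring (mod 17): (-2)^{1}≡15, (-2)^{2}≡4, (-2)^{4}≡16, (-2)^{8}≡1. So (-2)^{8} ≡ 1 (mod 17)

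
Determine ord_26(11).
Powers of 11 mod 26: 11^1≡11, 11^2≡17, 11^3≡5, 11^4≡3, 11^5≡7, 11^6≡25, 11^7≡15, 11^8≡9, 11^9≡21, 11^10≡23, 11^11≡19, 11^12≡1. Order = 12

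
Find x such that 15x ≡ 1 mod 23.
Since 23 is prime, by Fermat 15^(-1) ≡ 15^{21} ≡ 20 mod 23. Verify: 15 × 20 = 300 ≡ 1 mod 23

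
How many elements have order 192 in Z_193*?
Number of primitive roots mod 193 = φ(p-1) = φ(192) = 64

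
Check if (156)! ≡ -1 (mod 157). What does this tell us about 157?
(156)! mod 157 = 156. Since this equals -1 (mod 157), Wilson confirms 157 is prime.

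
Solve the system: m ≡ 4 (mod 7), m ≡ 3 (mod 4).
M = 7 × 4 = 28. M₁ = 4, y₁ ≡ 2 (mod 7). M₂ = 7, y₂ ≡ 3 (mod 4). m = 4×4×2 + 3×7×3 ≡ 11 (mod 28)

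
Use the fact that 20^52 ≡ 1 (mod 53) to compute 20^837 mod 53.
By Fermat: 20^{52} ≡ 1 (mod 53). 837 ≡ 5 (mod 52). So 20^{837} ≡ 20^{5} ≡ 19 (mod 53)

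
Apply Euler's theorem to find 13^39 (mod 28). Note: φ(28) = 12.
By Euler: 13^{12} ≡ 1 (mod 28) since gcd(13, 28) = 1. 39 = 3×12 + 3. So 13^{39} ≡ 13^{3} ≡ 13 (mod 28)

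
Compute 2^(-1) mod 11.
Since 11 is prime, by Fermat 2^(-1) ≡ 2^{9} ≡ 6 mod 11. Verify: 2 × 6 = 12 ≡ 1 mod 11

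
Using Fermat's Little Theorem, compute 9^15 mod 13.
By Fermat: 9^{12} ≡ 1 (mod 13). So 9^{15} = 9^{12} · 9^{3} ≡ 9^{3} ≡ 1 (mod 13)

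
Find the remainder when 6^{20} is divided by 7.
By Fermat: 6^{6} ≡ 1 (mod 7). 20 = 3×6 + 2. So 6^{20} ≡ 6^{2} ≡ 1 (mod 7)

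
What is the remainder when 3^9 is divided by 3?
By repeated squaring (mod 3): 3^{1}≡0, 3^{2}≡0, 3^{4}≡0, 3^{8}≡0. Then 3^{9} = 3^{8+1} ≡ 0 × 0 ≡ 0 (mod 3)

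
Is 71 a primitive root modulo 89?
71^{44} ≡ 1 (mod 89) and 44 < 88, so ord_89(71) = 44 ≠ 88 and 71 is not a primitive root.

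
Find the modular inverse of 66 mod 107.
Since 107 is prime, by Fermat 66^(-1) ≡ 66^{105} ≡ 60 mod 107. Verify: 66 × 60 = 3960 ≡ 1 mod 107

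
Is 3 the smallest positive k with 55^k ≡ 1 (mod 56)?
Powers of 55 mod 56: 55^1≡55, 55^2≡1. Already 55^2≡1, so the order is 2 < 3. No, the actual order is 2.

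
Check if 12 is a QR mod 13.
By Euler's criterion: 12^{6} ≡ 1 mod 13. Since this equals 1, 12 is a QR.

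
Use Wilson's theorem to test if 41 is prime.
(40)! mod 41 = 40. Since 40 ≡ -1 (mod 41), 41 is prime.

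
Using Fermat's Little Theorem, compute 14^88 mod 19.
By Fermat: 14^{18} ≡ 1 (mod 19). 88 = 4×18 + 16. So 14^{88} ≡ 14^{16} ≡ 16 (mod 19)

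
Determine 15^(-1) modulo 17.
Since 17 is prime, by Fermat 15^(-1) ≡ 15^{15} ≡ 8 mod 17. Verify: 15 × 8 = 120 ≡ 1 mod 17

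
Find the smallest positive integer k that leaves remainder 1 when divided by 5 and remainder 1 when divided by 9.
M = 5 × 9 = 45. M₁ = 9, y₁ ≡ 4 (mod 5). M₂ = 5, y₂ ≡ 2 (mod 9). k = 1×9×4 + 1×5×2 ≡ 1 (mod 45)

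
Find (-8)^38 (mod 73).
By repeated squaring (mod 73): (-8)^{1}≡65, (-8)^{2}≡64, (-8)^{4}≡8, (-8)^{8}≡64, (-8)^{16}≡8, (-8)^{32}≡64. Then (-8)^{38} = (-8)^{32+4+2} ≡ 64 × 8 × 64 ≡ 64 (mod 73)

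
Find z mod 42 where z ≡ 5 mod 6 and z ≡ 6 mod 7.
M = 6 × 7 = 42. M₁ = 7, y₁ ≡ 1 mod 6. M₂ = 6, y₂ ≡ 6 mod 7. z = 5×7×1 + 6×6×6 ≡ 41 mod 42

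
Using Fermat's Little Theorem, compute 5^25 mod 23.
By Fermat: 5^{22} ≡ 1 mod 23. So 5^{25} = 5^{22} · 5^{3} ≡ 5^{3} ≡ 10 mod 23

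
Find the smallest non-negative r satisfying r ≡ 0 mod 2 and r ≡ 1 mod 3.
M = 2 × 3 = 6. M₁ = 3, y₁ ≡ 1 mod 2. M₂ = 2, y₂ ≡ 2 mod 3. r = 0×3×1 + 1×2×2 ≡ 4 mod 6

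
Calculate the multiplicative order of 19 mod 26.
Powers of 19 mod 26: 19^1≡19, 19^2≡23, 19^3≡21, 19^4≡9, 19^5≡15, 19^6≡25, 19^7≡7, 19^8≡3, 19^9≡5, 19^10≡17, 19^11≡11, 19^12≡1. So the order of 19 is 12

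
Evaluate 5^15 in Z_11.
Using Fermat: 5^{10} ≡ 1 mod 11. 15 ≡ 5 mod 10. So 5^{15} ≡ 5^{5} ≡ 1 mod 11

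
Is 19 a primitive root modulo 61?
19^{30} ≡ 1 (mod 61) and 30 < 60, so ord_61(19) = 30 ≠ 60 and 19 is not a primitive root.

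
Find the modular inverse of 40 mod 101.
Since 101 is prime, by Fermat 40^(-1) ≡ 40^{99} ≡ 48 (mod 101). Verify: 40 × 48 = 1920 ≡ 1 (mod 101)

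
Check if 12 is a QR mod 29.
By Euler's criterion: 12^{14} ≡ 28 (mod 29). Since this equals -1 (≡ 28), 12 is not a QR.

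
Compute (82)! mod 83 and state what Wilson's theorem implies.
(82)! mod 83 = 82. Since this equals -1 mod 83, Wilson confirms 83 is prime.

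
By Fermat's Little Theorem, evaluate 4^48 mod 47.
By Fermat: 4^{46} ≡ 1 (mod 47). So 4^{48} = 4^{46} · 4^{2} ≡ 4^{2} ≡ 16 (mod 47)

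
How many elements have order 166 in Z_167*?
Number of primitive roots mod 167 = φ(p-1) = φ(166) = 82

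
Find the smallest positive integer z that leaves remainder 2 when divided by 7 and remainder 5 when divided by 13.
M = 7 × 13 = 91. M₁ = 13, y₁ ≡ 6 mod 7. M₂ = 7, y₂ ≡ 2 mod 13. z = 2×13×6 + 5×7×2 ≡ 44 mod 91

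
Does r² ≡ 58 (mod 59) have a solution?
By Euler's criterion: 58^{29} ≡ 58 (mod 59). Since this equals -1 (≡ 58), 58 is not a QR.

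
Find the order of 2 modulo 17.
Powers of 2 mod 17: 2^1≡2, 2^2≡4, 2^3≡8, 2^4≡16, 2^5≡15, 2^6≡13, 2^7≡9, 2^8≡1. ord_17(2) = 8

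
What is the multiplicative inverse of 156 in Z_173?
Since 173 is prime, by Fermat 156^(-1) ≡ 156^{171} ≡ 61 (mod 173). Verify: 156 × 61 = 9516 ≡ 1 (mod 173)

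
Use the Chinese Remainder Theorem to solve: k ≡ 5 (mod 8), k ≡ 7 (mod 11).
M = 8 × 11 = 88. M₁ = 11, y₁ ≡ 3 (mod 8). M₂ = 8, y₂ ≡ 7 (mod 11). k = 5×11×3 + 7×8×7 ≡ 29 (mod 88)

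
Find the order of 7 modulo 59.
Powers of 7 mod 59: 7^1≡7, 7^2≡49, 7^3≡48, 7^4≡41, 7^5≡51, 7^6≡3, 7^7≡21, 7^8≡29, 7^9≡26, 7^10≡5, 7^11≡35, 7^12≡9, 7^13≡4, 7^14≡28, 7^15≡19, 7^16≡15, 7^17≡46, 7^18≡27, 7^19≡12, 7^20≡25, 7^21≡57, 7^22≡45, 7^23≡20, 7^24≡22, 7^25≡36, 7^26≡16, 7^27≡53, 7^28≡17, 7^29≡1. Order = 29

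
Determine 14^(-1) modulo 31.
Since 31 is prime, by Fermat 14^(-1) ≡ 14^{29} ≡ 20 (mod 31). Verify: 14 × 20 = 280 ≡ 1 (mod 31)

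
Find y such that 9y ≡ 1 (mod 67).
Since 67 is prime, by Fermat 9^(-1) ≡ 9^{65} ≡ 15 (mod 67). Verify: 9 × 15 = 135 ≡ 1 (mod 67)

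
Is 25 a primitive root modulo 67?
25^{11} ≡ 1 mod 67 and 11 < 66, so ord_67(25) = 11 ≠ 66 and 25 is not a primitive root.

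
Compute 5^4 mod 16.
5^{4} = 625 ≡ 1 (mod 16)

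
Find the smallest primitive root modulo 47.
g = 5. Powers: [5, 25, 31, 14, 23, 21, 11, 8, 40, 12, ...] generates all 46 non-zero residues.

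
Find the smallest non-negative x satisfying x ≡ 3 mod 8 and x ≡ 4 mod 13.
M = 8 × 13 = 104. M₁ = 13, y₁ ≡ 5 mod 8. M₂ = 8, y₂ ≡ 5 mod 13. x = 3×13×5 + 4×8×5 ≡ 43 mod 104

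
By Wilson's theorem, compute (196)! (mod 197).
By Wilson's theorem, (196)! ≡ -1 ≡ 196 (mod 197)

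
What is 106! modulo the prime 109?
(108)! = (106)! × (107) × (108) ≡ -1 (mod 109). So (106)! ≡ -1 × [(108)(107)]^(-1) ≡ 54 (mod 109)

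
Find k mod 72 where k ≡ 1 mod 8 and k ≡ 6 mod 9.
M = 8 × 9 = 72. M₁ = 9, y₁ ≡ 1 mod 8. M₂ = 8, y₂ ≡ 8 mod 9. k = 1×9×1 + 6×8×8 ≡ 33 mod 72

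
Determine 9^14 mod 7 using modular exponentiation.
Using Fermat: 9^{6} ≡ 1 mod 7. 14 ≡ 2 mod 6. So 9^{14} ≡ 9^{2} ≡ 4 mod 7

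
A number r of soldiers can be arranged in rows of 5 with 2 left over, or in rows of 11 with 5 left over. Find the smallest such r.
M = 5 × 11 = 55. M₁ = 11, y₁ ≡ 1 (mod 5). M₂ = 5, y₂ ≡ 9 (mod 11). r = 2×11×1 + 5×5×9 ≡ 27 (mod 55)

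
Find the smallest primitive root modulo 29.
g = 2. For each prime q|28: 2^{14}≡28, 2^{4}≡16, none ≡ 1, so ord_29(2) = 28 and 2 is a primitive root.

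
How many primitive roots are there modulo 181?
A prime p has φ(p-1) primitive roots; here φ(180) = 48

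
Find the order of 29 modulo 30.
Powers of 29 mod 30: 29^1≡29, 29^2≡1. ord_30(29) = 2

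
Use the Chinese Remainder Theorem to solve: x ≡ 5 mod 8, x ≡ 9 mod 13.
M = 8 × 13 = 104. M₁ = 13, y₁ ≡ 5 mod 8. M₂ = 8, y₂ ≡ 5 mod 13. x = 5×13×5 + 9×8×5 ≡ 61 mod 104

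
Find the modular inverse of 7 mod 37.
Since 37 is prime, by Fermat 7^(-1) ≡ 7^{35} ≡ 16 (mod 37). Verify: 7 × 16 = 112 ≡ 1 (mod 37)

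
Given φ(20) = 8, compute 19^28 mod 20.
By Euler: 19^{8} ≡ 1 mod 20 since gcd(19, 20) = 1. 28 = 3×8 + 4. So 19^{28} ≡ 19^{4} ≡ 1 mod 20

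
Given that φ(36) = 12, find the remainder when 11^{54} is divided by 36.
By Euler: 11^{12} ≡ 1 (mod 36) since gcd(11, 36) = 1. 54 = 4×12 + 6. So 11^{54} ≡ 11^{6} ≡ 1 (mod 36)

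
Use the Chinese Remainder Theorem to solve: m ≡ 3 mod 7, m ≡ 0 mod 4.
M = 7 × 4 = 28. M₁ = 4, y₁ ≡ 2 mod 7. M₂ = 7, y₂ ≡ 3 mod 4. m = 3×4×2 + 0×7×3 ≡ 24 mod 28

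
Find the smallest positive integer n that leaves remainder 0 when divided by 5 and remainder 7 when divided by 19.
M = 5 × 19 = 95. M₁ = 19, y₁ ≡ 4 (mod 5). M₂ = 5, y₂ ≡ 4 (mod 19). n = 0×19×4 + 7×5×4 ≡ 45 (mod 95)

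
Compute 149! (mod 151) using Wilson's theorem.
(150)! = (149)! × (150) ≡ -1 (mod 151). So (149)! ≡ -1 × (150)^(-1) ≡ (-1)×(-1) = 1 (mod 151)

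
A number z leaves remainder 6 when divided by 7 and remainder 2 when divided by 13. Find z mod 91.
M = 7 × 13 = 91. M₁ = 13, y₁ ≡ 6 mod 7. M₂ = 7, y₂ ≡ 2 mod 13. z = 6×13×6 + 2×7×2 ≡ 41 mod 91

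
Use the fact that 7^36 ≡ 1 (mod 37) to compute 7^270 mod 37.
By Fermat: 7^{36} ≡ 1 (mod 37). 270 ≡ 18 (mod 36). So 7^{270} ≡ 7^{18} ≡ 1 (mod 37)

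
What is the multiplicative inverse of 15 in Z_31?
Since 31 is prime, by Fermat 15^(-1) ≡ 15^{29} ≡ 29 mod 31. Verify: 15 × 29 = 435 ≡ 1 mod 31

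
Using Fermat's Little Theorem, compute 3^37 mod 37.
By Fermat: 3^{36} ≡ 1 mod 37. So 3^{37} = 3^{36} · 3^{1} ≡ 3^{1} ≡ 3 mod 37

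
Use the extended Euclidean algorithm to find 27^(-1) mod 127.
Extended GCD: 27(-47) + 127(10) = 1. So 27^(-1) ≡ -47 ≡ 80 (mod 127). Verify: 27 × 80 = 2160 ≡ 1 (mod 127)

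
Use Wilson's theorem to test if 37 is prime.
(36)! mod 37 = 36. Since 36 ≡ -1 mod 37, 37 is prime.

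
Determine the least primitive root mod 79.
g = 3. Powers: [3, 9, 27, 2, 6, 18, 54, ...] generates all 78 non-zero residues.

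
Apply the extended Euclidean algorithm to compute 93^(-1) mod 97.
Extended GCD: 93(24) + 97(-23) = 1. So 93^(-1) ≡ 24 mod 97. Verify: 93 × 24 = 2232 ≡ 1 mod 97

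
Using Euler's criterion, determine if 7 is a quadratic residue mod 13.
By Euler's criterion: 7^{6} ≡ 12 mod 13. Since this equals -1 (≡ 12), 7 is not a QR.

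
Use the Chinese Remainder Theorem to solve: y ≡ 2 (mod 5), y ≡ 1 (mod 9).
M = 5 × 9 = 45. M₁ = 9, y₁ ≡ 4 (mod 5). M₂ = 5, y₂ ≡ 2 (mod 9). y = 2×9×4 + 1×5×2 ≡ 37 (mod 45)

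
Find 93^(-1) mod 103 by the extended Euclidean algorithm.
Extended GCD: 93(-31) + 103(28) = 1. So 93^(-1) ≡ -31 ≡ 72 mod 103. Verify: 93 × 72 = 6696 ≡ 1 mod 103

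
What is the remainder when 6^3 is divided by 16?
6^{3} = 216 ≡ 8 (mod 16)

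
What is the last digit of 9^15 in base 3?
By repeated squaring (mod 3): 9^{1}≡0, 9^{2}≡0, 9^{4}≡0, 9^{8}≡0. Then 9^{15} = 9^{8+4+2+1} ≡ 0 × 0 × 0 × 0 ≡ 0 (mod 3)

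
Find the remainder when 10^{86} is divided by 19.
By Fermat: 10^{18} ≡ 1 (mod 19). 86 = 4×18 + 14. So 10^{86} ≡ 10^{14} ≡ 16 (mod 19)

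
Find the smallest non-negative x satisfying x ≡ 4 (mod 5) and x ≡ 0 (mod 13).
M = 5 × 13 = 65. M₁ = 13, y₁ ≡ 2 (mod 5). M₂ = 5, y₂ ≡ 8 (mod 13). x = 4×13×2 + 0×5×8 ≡ 39 (mod 65)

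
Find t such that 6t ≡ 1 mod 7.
Since 7 is prime, by Fermat 6^(-1) ≡ 6^{5} ≡ 6 mod 7. Verify: 6 × 6 = 36 ≡ 1 mod 7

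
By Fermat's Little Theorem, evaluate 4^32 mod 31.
By Fermat: 4^{30} ≡ 1 (mod 31). So 4^{32} = 4^{30} · 4^{2} ≡ 4^{2} ≡ 16 (mod 31)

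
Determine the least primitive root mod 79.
g = 3. Powers: [3, 9, 27, 2, 6, 18, ...] generates all 78 non-zero residues.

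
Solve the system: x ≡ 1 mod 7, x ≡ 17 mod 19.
M = 7 × 19 = 133. M₁ = 19, y₁ ≡ 3 mod 7. M₂ = 7, y₂ ≡ 11 mod 19. x = 1×19×3 + 17×7×11 ≡ 36 mod 133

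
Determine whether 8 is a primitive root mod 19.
8^{6} ≡ 1 mod 19 and 6 < 18, so ord_19(8) = 6 ≠ 18 and 8 is not a primitive root.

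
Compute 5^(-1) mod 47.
Since 47 is prime, by Fermat 5^(-1) ≡ 5^{45} ≡ 19 mod 47. Verify: 5 × 19 = 95 ≡ 1 mod 47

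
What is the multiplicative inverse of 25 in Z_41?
Since 41 is prime, by Fermat 25^(-1) ≡ 25^{39} ≡ 23 mod 41. Verify: 25 × 23 = 575 ≡ 1 mod 41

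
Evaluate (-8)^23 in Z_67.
By repeated squaring (mod 67): (-8)^{1}≡59, (-8)^{2}≡64, (-8)^{4}≡9, (-8)^{8}≡14, (-8)^{16}≡62. Then (-8)^{23} = (-8)^{16+4+2+1} ≡ 62 × 9 × 64 × 59 ≡ 59 (mod 67)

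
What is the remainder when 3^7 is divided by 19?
By repeated squaring (mod 19): 3^{1}≡3, 3^{2}≡9, 3^{4}≡5. Then 3^{7} = 3^{4+2+1} ≡ 5 × 9 × 3 ≡ 2 (mod 19)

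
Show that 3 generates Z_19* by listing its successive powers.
3^1, 3^2, ..., 3^{18} mod 19: [3, 9, 8, 5, 15, 7, 2, 6, 18, 16, 10, 11, 14, 4, 12, 17, 13, 1]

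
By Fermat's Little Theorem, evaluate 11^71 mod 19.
By Fermat: 11^{18} ≡ 1 (mod 19). 71 = 3×18 + 17. So 11^{71} ≡ 11^{17} ≡ 7 (mod 19)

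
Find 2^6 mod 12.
By repeated squaring mod 12: 2^{1}≡2, 2^{2}≡4, 2^{4}≡4. Then 2^{6} = 2^{4+2} ≡ 4 × 4 ≡ 4 mod 12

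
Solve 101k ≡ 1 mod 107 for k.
Since 107 is prime, by Fermat 101^(-1) ≡ 101^{105} ≡ 89 mod 107. Verify: 101 × 89 = 8989 ≡ 1 mod 107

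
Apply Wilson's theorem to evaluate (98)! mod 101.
(100)! = (98)! × (99) × (100) ≡ -1 mod 101. So (98)! ≡ -1 × [(100)(99)]^(-1) ≡ 50 mod 101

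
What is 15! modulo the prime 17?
(16)! = (15)! × (16) ≡ -1 mod 17. So (15)! ≡ -1 × (16)^(-1) ≡ (-1)×(-1) = 1 mod 17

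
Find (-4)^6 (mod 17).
By repeated squaring (mod 17): (-4)^{1}≡13, (-4)^{2}≡16, (-4)^{4}≡1. Then (-4)^{6} = (-4)^{4+2} ≡ 1 × 16 ≡ 16 (mod 17)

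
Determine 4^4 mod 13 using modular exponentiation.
4^{4} = 256 ≡ 9 mod 13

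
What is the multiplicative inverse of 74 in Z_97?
Since 97 is prime, by Fermat 74^(-1) ≡ 74^{95} ≡ 59 (mod 97). Verify: 74 × 59 = 4366 ≡ 1 (mod 97)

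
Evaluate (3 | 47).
(3/47) = 3^{23} mod 47 = 1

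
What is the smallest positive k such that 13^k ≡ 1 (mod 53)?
Powers of 13 mod 53: 13^1≡13, 13^2≡10, 13^3≡24, 13^4≡47, 13^5≡28, 13^6≡46, 13^7≡15, 13^8≡36, 13^9≡44, 13^10≡42, 13^11≡16, 13^12≡49, 13^13≡1. Order = 13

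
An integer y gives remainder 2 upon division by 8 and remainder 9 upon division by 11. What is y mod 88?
M = 8 × 11 = 88. M₁ = 11, y₁ ≡ 3 mod 8. M₂ = 8, y₂ ≡ 7 mod 11. y = 2×11×3 + 9×8×7 ≡ 42 mod 88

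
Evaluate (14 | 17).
(14/17) = 14^{8} mod 17 = -1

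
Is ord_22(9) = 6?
Powers of 9 mod 22: 9^1≡9, 9^2≡15, 9^3≡3, 9^4≡5, 9^5≡1. Already 9^5≡1, so the order is 5 < 6. No, the actual order is 5.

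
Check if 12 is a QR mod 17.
By Euler's criterion: 12^{8} ≡ 16 mod 17. Since this equals -1 (≡ 16), 12 is not a QR.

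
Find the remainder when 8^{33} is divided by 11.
By Fermat: 8^{10} ≡ 1 mod 11. 33 = 3×10 + 3. So 8^{33} ≡ 8^{3} ≡ 6 mod 11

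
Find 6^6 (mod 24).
By repeated squaring (mod 24): 6^{1}≡6, 6^{2}≡12, 6^{4}≡0. Then 6^{6} = 6^{4+2} ≡ 0 × 12 ≡ 0 (mod 24)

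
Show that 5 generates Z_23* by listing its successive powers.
5^1, 5^2, ..., 5^{22} mod 23: [5, 2, 10, 4, 20, 8, 17, 16, 11, 9, 22, 18, 21, 13, 19, 3, 15, 6, 7, 12, 14, 1]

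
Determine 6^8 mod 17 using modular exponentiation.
By repeated squaring mod 17: 6^{1}≡6, 6^{2}≡2, 6^{4}≡4, 6^{8}≡16. So 6^{8} ≡ 16 mod 17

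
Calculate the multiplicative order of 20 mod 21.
Powers of 20 mod 21: 20^1≡20, 20^2≡1. ord_21(20) = 2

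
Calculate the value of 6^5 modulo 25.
By repeated squaring mod 25: 6^{1}≡6, 6^{2}≡11, 6^{4}≡21. Then 6^{5} = 6^{4+1} ≡ 21 × 6 ≡ 1 mod 25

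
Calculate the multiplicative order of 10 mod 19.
Powers of 10 mod 19: 10^1≡10, 10^2≡5, 10^3≡12, 10^4≡6, 10^5≡3, 10^6≡11, 10^7≡15, 10^8≡17, 10^9≡18, 10^10≡9, 10^11≡14, 10^12≡7, 10^13≡13, 10^14≡16, 10^15≡8, 10^16≡4, 10^17≡2, 10^18≡1. ord_19(10) = 18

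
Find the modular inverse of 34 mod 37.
Since 37 is prime, by Fermat 34^(-1) ≡ 34^{35} ≡ 12 mod 37. Verify: 34 × 12 = 408 ≡ 1 mod 37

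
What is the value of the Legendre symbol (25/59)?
(25/59) = 25^{29} mod 59 = 1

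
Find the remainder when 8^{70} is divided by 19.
By Fermat: 8^{18} ≡ 1 (mod 19). 70 = 3×18 + 16. So 8^{70} ≡ 8^{16} ≡ 11 (mod 19)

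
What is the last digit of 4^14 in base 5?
Using Fermat: 4^{4} ≡ 1 mod 5. 14 ≡ 2 mod 4. So 4^{14} ≡ 4^{2} ≡ 1 mod 5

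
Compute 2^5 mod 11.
By repeated squaring mod 11: 2^{1}≡2, 2^{2}≡4, 2^{4}≡5. Then 2^{5} = 2^{4+1} ≡ 5 × 2 ≡ 10 mod 11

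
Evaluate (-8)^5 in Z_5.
Using Fermat: (-8)^{4} ≡ 1 (mod 5). 5 ≡ 1 (mod 4). So (-8)^{5} ≡ (-8)^{1} ≡ 2 (mod 5)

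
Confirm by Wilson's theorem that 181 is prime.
(180)! mod 181 = 180. Since this equals -1 mod 181, Wilson confirms 181 is prime.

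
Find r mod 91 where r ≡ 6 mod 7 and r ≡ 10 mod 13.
M = 7 × 13 = 91. M₁ = 13, y₁ ≡ 6 mod 7. M₂ = 7, y₂ ≡ 2 mod 13. r = 6×13×6 + 10×7×2 ≡ 62 mod 91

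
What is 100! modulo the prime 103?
(102)! = (100)! × (101) × (102) ≡ -1 mod 103. So (100)! ≡ -1 × [(102)(101)]^(-1) ≡ 51 mod 103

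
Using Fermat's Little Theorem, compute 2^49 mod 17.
By Fermat: 2^{16} ≡ 1 (mod 17). 49 = 3×16 + 1. So 2^{49} ≡ 2^{1} ≡ 2 (mod 17)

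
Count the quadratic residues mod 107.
For prime 107, there are (p-1)/2 = (107-1)/2 = 53 quadratic residues (excluding 0).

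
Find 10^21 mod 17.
Using Fermat: 10^{16} ≡ 1 mod 17. 21 ≡ 5 mod 16. So 10^{21} ≡ 10^{5} ≡ 6 mod 17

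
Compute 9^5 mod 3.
By repeated squaring (mod 3): 9^{1}≡0, 9^{2}≡0, 9^{4}≡0. Then 9^{5} = 9^{4+1} ≡ 0 × 0 ≡ 0 (mod 3)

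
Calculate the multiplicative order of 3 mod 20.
Powers of 3 mod 20: 3^1≡3, 3^2≡9, 3^3≡7, 3^4≡1. Order = 4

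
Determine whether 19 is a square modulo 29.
By Euler's criterion: 19^{14} ≡ 28 mod 29. Since this equals -1 (≡ 28), 19 is not a QR.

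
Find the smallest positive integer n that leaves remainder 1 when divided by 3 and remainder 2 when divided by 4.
M = 3 × 4 = 12. M₁ = 4, y₁ ≡ 1 mod 3. M₂ = 3, y₂ ≡ 3 mod 4. n = 1×4×1 + 2×3×3 ≡ 10 mod 12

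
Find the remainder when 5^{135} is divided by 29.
By Fermat: 5^{28} ≡ 1 mod 29. 135 = 4×28 + 23. So 5^{135} ≡ 5^{23} ≡ 4 mod 29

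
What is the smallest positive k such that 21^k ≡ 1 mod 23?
Powers of 21 mod 23: 21^1≡21, 21^2≡4, 21^3≡15, 21^4≡16, 21^5≡14, 21^6≡18, 21^7≡10, 21^8≡3, 21^9≡17, 21^10≡12, 21^11≡22, 21^12≡2, 21^13≡19, 21^14≡8, 21^15≡7, 21^16≡9, 21^17≡5, 21^18≡13, 21^19≡20, 21^20≡6, 21^21≡11, 21^22≡1. ord_23(21) = 22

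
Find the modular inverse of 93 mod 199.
Since 199 is prime, by Fermat 93^(-1) ≡ 93^{197} ≡ 107 mod 199. Verify: 93 × 107 = 9951 ≡ 1 mod 199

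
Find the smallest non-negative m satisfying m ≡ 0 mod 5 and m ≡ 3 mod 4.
M = 5 × 4 = 20. M₁ = 4, y₁ ≡ 4 mod 5. M₂ = 5, y₂ ≡ 1 mod 4. m = 0×4×4 + 3×5×1 ≡ 15 mod 20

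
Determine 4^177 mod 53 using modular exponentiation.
Using Fermat: 4^{52} ≡ 1 mod 53. 177 ≡ 21 mod 52. So 4^{177} ≡ 4^{21} ≡ 25 mod 53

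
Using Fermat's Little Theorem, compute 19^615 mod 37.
By Fermat: 19^{36} ≡ 1 mod 37. 615 ≡ 3 mod 36. So 19^{615} ≡ 19^{3} ≡ 14 mod 37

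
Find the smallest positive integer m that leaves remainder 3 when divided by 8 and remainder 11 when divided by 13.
M = 8 × 13 = 104. M₁ = 13, y₁ ≡ 5 mod 8. M₂ = 8, y₂ ≡ 5 mod 13. m = 3×13×5 + 11×8×5 ≡ 11 mod 104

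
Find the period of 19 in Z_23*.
Powers of 19 mod 23: 19^1≡19, 19^2≡16, 19^3≡5, 19^4≡3, 19^5≡11, 19^6≡2, 19^7≡15, 19^8≡9, 19^9≡10, 19^10≡6, 19^11≡22, 19^12≡4, 19^13≡7, 19^14≡18, 19^15≡20, 19^16≡12, 19^17≡21, 19^18≡8, 19^19≡14, 19^20≡13, 19^21≡17, 19^22≡1. ord_23(19) = 22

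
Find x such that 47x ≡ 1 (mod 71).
Since 71 is prime, by Fermat 47^(-1) ≡ 47^{69} ≡ 68 (mod 71). Verify: 47 × 68 = 3196 ≡ 1 (mod 71)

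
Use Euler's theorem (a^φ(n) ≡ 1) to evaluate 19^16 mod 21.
By Euler: 19^{12} ≡ 1 (mod 21) since gcd(19, 21) = 1. 16 = 1×12 + 4. So 19^{16} ≡ 19^{4} ≡ 16 (mod 21)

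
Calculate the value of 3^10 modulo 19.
By repeated squaring mod 19: 3^{1}≡3, 3^{2}≡9, 3^{4}≡5, 3^{8}≡6. Then 3^{10} = 3^{8+2} ≡ 6 × 9 ≡ 16 mod 19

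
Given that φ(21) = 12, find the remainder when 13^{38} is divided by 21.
By Euler: 13^{12} ≡ 1 mod 21 since gcd(13, 21) = 1. 38 = 3×12 + 2. So 13^{38} ≡ 13^{2} ≡ 1 mod 21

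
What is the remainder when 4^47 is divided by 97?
By repeated squaring mod 97: 4^{1}≡4, 4^{2}≡16, 4^{4}≡62, 4^{8}≡61, 4^{16}≡35, 4^{32}≡61. Then 4^{47} = 4^{32+8+4+2+1} ≡ 61 × 61 × 62 × 16 × 4 ≡ 73 mod 97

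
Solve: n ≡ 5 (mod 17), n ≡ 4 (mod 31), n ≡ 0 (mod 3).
M = 17 × 31 × 3 = 1581. M₁ = 93, y₁ ≡ 15 (mod 17). M₂ = 51, y₂ ≡ 14 (mod 31). M₃ = 527, y₃ ≡ 2 (mod 3). n = 5×93×15 + 4×51×14 + 0×527×2 ≡ 345 (mod 1581)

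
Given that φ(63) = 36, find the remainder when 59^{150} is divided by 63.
By Euler: 59^{36} ≡ 1 mod 63 since gcd(59, 63) = 1. 150 = 4×36 + 6. So 59^{150} ≡ 59^{6} ≡ 1 mod 63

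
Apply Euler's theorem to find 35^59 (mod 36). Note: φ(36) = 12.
By Euler: 35^{12} ≡ 1 (mod 36) since gcd(35, 36) = 1. 59 = 4×12 + 11. So 35^{59} ≡ 35^{11} ≡ 35 (mod 36)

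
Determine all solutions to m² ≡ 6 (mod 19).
The square roots of 6 mod 19 are 5 and 14. Verify: 5² = 25 ≡ 6 (mod 19)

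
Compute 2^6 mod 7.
Using Fermat: 2^{6} ≡ 1 (mod 7). 6 ≡ 0 (mod 6). So 2^{6} ≡ 2^{0} ≡ 1 (mod 7)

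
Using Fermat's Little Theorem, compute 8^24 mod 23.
By Fermat: 8^{22} ≡ 1 (mod 23). So 8^{24} = 8^{22} · 8^{2} ≡ 8^{2} ≡ 18 (mod 23)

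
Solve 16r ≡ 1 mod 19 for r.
Since 19 is prime, by Fermat 16^(-1) ≡ 16^{17} ≡ 6 mod 19. Verify: 16 × 6 = 96 ≡ 1 mod 19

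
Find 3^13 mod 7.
Using Fermat: 3^{6} ≡ 1 mod 7. 13 ≡ 1 mod 6. So 3^{13} ≡ 3^{1} ≡ 3 mod 7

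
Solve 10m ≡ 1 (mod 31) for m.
Since 31 is prime, by Fermat 10^(-1) ≡ 10^{29} ≡ 28 (mod 31). Verify: 10 × 28 = 280 ≡ 1 (mod 31)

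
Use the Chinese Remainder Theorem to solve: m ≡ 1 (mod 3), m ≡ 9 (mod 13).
M = 3 × 13 = 39. M₁ = 13, y₁ ≡ 1 (mod 3). M₂ = 3, y₂ ≡ 9 (mod 13). m = 1×13×1 + 9×3×9 ≡ 22 (mod 39)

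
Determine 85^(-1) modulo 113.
Since 113 is prime, by Fermat 85^(-1) ≡ 85^{111} ≡ 4 mod 113. Verify: 85 × 4 = 340 ≡ 1 mod 113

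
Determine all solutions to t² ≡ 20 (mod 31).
The square roots of 20 mod 31 are 19 and 12. Verify: 19² = 361 ≡ 20 (mod 31)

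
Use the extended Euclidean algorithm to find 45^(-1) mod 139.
Extended GCD: 45(34) + 139(-11) = 1. So 45^(-1) ≡ 34 mod 139. Verify: 45 × 34 = 1530 ≡ 1 mod 139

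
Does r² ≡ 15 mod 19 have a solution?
By Euler's criterion: 15^{9} ≡ 18 mod 19. Since this equals -1 (≡ 18), 15 is not a QR.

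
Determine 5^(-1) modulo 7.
Since 7 is prime, by Fermat 5^(-1) ≡ 5^{5} ≡ 3 (mod 7). Verify: 5 × 3 = 15 ≡ 1 (mod 7)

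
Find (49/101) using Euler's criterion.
(49/101) = 49^{50} mod 101 = 1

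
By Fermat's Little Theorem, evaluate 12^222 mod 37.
By Fermat: 12^{36} ≡ 1 mod 37. 222 ≡ 6 mod 36. So 12^{222} ≡ 12^{6} ≡ 10 mod 37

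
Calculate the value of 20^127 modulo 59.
Using Fermat: 20^{58} ≡ 1 (mod 59). 127 ≡ 11 (mod 58). So 20^{127} ≡ 20^{11} ≡ 57 (mod 59)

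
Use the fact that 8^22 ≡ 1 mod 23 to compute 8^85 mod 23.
By Fermat: 8^{22} ≡ 1 mod 23. 85 = 3×22 + 19. So 8^{85} ≡ 8^{19} ≡ 4 mod 23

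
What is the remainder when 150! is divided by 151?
By Wilson's theorem, (150)! ≡ -1 ≡ 150 (mod 151)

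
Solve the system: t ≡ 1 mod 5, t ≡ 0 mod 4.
M = 5 × 4 = 20. M₁ = 4, y₁ ≡ 4 mod 5. M₂ = 5, y₂ ≡ 1 mod 4. t = 1×4×4 + 0×5×1 ≡ 16 mod 20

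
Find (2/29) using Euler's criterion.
(2/29) = 2^{14} mod 29 = -1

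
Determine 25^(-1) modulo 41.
Since 41 is prime, by Fermat 25^(-1) ≡ 25^{39} ≡ 23 (mod 41). Verify: 25 × 23 = 575 ≡ 1 (mod 41)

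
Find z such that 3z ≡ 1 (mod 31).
Since 31 is prime, by Fermat 3^(-1) ≡ 3^{29} ≡ 21 (mod 31). Verify: 3 × 21 = 63 ≡ 1 (mod 31)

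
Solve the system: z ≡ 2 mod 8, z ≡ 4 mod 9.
M = 8 × 9 = 72. M₁ = 9, y₁ ≡ 1 mod 8. M₂ = 8, y₂ ≡ 8 mod 9. z = 2×9×1 + 4×8×8 ≡ 58 mod 72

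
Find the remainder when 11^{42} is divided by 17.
By Fermat: 11^{16} ≡ 1 mod 17. 42 = 2×16 + 10. So 11^{42} ≡ 11^{10} ≡ 15 mod 17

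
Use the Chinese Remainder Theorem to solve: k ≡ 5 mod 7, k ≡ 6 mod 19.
M = 7 × 19 = 133. M₁ = 19, y₁ ≡ 3 mod 7. M₂ = 7, y₂ ≡ 11 mod 19. k = 5×19×3 + 6×7×11 ≡ 82 mod 133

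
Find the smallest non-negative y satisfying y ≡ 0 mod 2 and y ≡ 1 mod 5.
M = 2 × 5 = 10. M₁ = 5, y₁ ≡ 1 mod 2. M₂ = 2, y₂ ≡ 3 mod 5. y = 0×5×1 + 1×2×3 ≡ 6 mod 10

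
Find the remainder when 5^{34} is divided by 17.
By Fermat: 5^{16} ≡ 1 mod 17. 34 = 2×16 + 2. So 5^{34} ≡ 5^{2} ≡ 8 mod 17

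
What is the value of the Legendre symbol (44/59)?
(44/59) = 44^{29} mod 59 = -1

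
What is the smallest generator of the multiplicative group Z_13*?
g = 2. For each prime q|12: 2^{6}≡12, 2^{4}≡3, none ≡ 1, so ord_13(2) = 12 and 2 is a primitive root.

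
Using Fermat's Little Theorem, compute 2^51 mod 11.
By Fermat: 2^{10} ≡ 1 (mod 11). 51 = 5×10 + 1. So 2^{51} ≡ 2^{1} ≡ 2 (mod 11)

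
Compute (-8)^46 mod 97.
By repeated squaring (mod 97): (-8)^{1}≡89, (-8)^{2}≡64, (-8)^{4}≡22, (-8)^{8}≡96, (-8)^{16}≡1, (-8)^{32}≡1. Then (-8)^{46} = (-8)^{32+8+4+2} ≡ 1 × 96 × 22 × 64 ≡ 47 (mod 97)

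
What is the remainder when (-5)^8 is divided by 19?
By repeated squaring (mod 19): (-5)^{1}≡14, (-5)^{2}≡6, (-5)^{4}≡17, (-5)^{8}≡4. So (-5)^{8} ≡ 4 (mod 19)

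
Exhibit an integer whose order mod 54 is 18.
5 has order 18 mod 54 since 5^{18} ≡ 1 (mod 54) and no smaller power works.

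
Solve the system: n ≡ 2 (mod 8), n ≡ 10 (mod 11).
M = 8 × 11 = 88. M₁ = 11, y₁ ≡ 3 (mod 8). M₂ = 8, y₂ ≡ 7 (mod 11). n = 2×11×3 + 10×8×7 ≡ 10 (mod 88)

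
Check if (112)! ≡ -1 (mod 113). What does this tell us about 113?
(112)! mod 113 = 112. Since this equals -1 (mod 113), Wilson confirms 113 is prime.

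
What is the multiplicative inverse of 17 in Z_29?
Since 29 is prime, by Fermat 17^(-1) ≡ 17^{27} ≡ 12 mod 29. Verify: 17 × 12 = 204 ≡ 1 mod 29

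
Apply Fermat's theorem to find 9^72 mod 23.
By Fermat: 9^{22} ≡ 1 mod 23. 72 = 3×22 + 6. So 9^{72} ≡ 9^{6} ≡ 3 mod 23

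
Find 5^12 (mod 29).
By repeated squaring (mod 29): 5^{1}≡5, 5^{2}≡25, 5^{4}≡16, 5^{8}≡24. Then 5^{12} = 5^{8+4} ≡ 24 × 16 ≡ 7 (mod 29)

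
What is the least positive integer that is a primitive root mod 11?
g = 2. For each prime q|10: 2^{5}≡10, 2^{2}≡4, none ≡ 1, so ord_11(2) = 10 and 2 is a primitive root.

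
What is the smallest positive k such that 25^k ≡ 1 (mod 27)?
Powers of 25 mod 27: 25^1≡25, 25^2≡4, 25^3≡19, 25^4≡16, 25^5≡22, 25^6≡10, 25^7≡7, 25^8≡13, 25^9≡1. So the order of 25 is 9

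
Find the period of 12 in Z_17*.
Powers of 12 mod 17: 12^1≡12, 12^2≡8, 12^3≡11, 12^4≡13, 12^5≡3, 12^6≡2, 12^7≡7, 12^8≡16, 12^9≡5, 12^10≡9, 12^11≡6, 12^12≡4, 12^13≡14, 12^14≡15, 12^15≡10, 12^16≡1. ord_17(12) = 16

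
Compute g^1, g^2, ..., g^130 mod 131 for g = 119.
119^1, 119^2, ..., 119^{130} mod 131: [119, 13, 106, 38, 68, 101, 98, 3, 95, 39, 56, 114, 73, 41, 32, 9, 23, 117, 37, 80, 88, 123, 96, 27, 69, 89, 111, 109, 2, 107, 26, 81, 76, 5, 71, 65, 6, 59, 78, 112, 97, 15, 82, 64, 18, 46, 103, 74, 29, 45, 115, 61, 54, 7, 47, 91, 87, 4, 83, 52, 31, 21, 10, 11, 130, 12, 118, 25, 93, 63, 30, 33, 128, 36, 92, 75, 17, 58, 90, 99, 122, 108, 14, 94, 51, 43, 8, 35, 104, 62, 42, 20, 22, 129, 24, 105, 50, 55, 126, 60, 66, 125, 72, 53, 19, 34, 116, 49, 67, 113, 85, 28, 57, 102, 86, 16, 70, 77, 124, 84, 40, 44, 127, 48, 79, 100, 110, 121, 120, 1]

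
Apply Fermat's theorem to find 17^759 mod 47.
By Fermat: 17^{46} ≡ 1 mod 47. 759 ≡ 23 mod 46. So 17^{759} ≡ 17^{23} ≡ 1 mod 47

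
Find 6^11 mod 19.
By repeated squaring mod 19: 6^{1}≡6, 6^{2}≡17, 6^{4}≡4, 6^{8}≡16. Then 6^{11} = 6^{8+2+1} ≡ 16 × 17 × 6 ≡ 17 mod 19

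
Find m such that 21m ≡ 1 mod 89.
Since 89 is prime, by Fermat 21^(-1) ≡ 21^{87} ≡ 17 mod 89. Verify: 21 × 17 = 357 ≡ 1 mod 89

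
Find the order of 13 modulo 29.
Powers of 13 mod 29: 13^1≡13, 13^2≡24, 13^3≡22, 13^4≡25, 13^5≡6, 13^6≡20, 13^7≡28, 13^8≡16, 13^9≡5, 13^10≡7, 13^11≡4, 13^12≡23, 13^13≡9, 13^14≡1. ord_29(13) = 14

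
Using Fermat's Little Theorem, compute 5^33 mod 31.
By Fermat: 5^{30} ≡ 1 (mod 31). So 5^{33} = 5^{30} · 5^{3} ≡ 5^{3} ≡ 1 (mod 31)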